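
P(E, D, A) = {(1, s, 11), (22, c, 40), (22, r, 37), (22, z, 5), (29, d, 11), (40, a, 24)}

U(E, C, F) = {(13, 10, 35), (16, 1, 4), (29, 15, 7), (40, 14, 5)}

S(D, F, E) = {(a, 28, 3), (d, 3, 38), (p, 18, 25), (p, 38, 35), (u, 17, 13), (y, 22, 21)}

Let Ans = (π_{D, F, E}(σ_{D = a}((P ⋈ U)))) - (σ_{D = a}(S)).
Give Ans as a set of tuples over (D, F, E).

{(a, 5, 40)}

P ⋈ U (natural join on E): {(29, d, 11, 15, 7), (40, a, 24, 14, 5)}
σ[D = a]: keep tuples satisfying D = a → {(40, a, 24, 14, 5)}
Projecting to D, F, E: {(a, 5, 40)}
σ[D = a]: keep tuples satisfying D = a → {(a, 28, 3)}
Set difference of the two operands is {(a, 5, 40)}.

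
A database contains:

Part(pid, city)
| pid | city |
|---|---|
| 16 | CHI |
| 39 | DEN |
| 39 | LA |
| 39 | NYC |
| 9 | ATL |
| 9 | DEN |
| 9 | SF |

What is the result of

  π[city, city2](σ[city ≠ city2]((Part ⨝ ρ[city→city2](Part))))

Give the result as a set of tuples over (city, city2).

{(ATL, DEN), (ATL, SF), (DEN, ATL), (DEN, LA), (DEN, NYC), (DEN, SF), (LA, DEN), (LA, NYC), (NYC, DEN), (NYC, LA), (SF, ATL), (SF, DEN)}

ρ[city→city2]: schema becomes (pid, city2); tuples unchanged.
Joining Part and ρ[city→city2](Part) on pid yields {(16, CHI, CHI), (39, DEN, DEN), (39, DEN, LA), (39, DEN, NYC), (39, LA, DEN), (39, LA, LA), (39, LA, NYC), (39, NYC, DEN), (39, NYC, LA), (39, NYC, NYC), (9, ATL, ATL), (9, ATL, DEN), (9, ATL, SF), (9, DEN, ATL), (9, DEN, DEN), (9, DEN, SF), (9, SF, ATL), (9, SF, DEN), (9, SF, SF)}.
σ[city ≠ city2]: keep tuples satisfying city ≠ city2 → {(39, DEN, LA), (39, DEN, NYC), (39, LA, DEN), (39, LA, NYC), (39, NYC, DEN), (39, NYC, LA), (9, ATL, DEN), (9, ATL, SF), (9, DEN, ATL), (9, DEN, SF), (9, SF, ATL), (9, SF, DEN)}
π_{city, city2} gives {(ATL, DEN), (ATL, SF), (DEN, ATL), (DEN, LA), (DEN, NYC), (DEN, SF), (LA, DEN), (LA, NYC), (NYC, DEN), (NYC, LA), (SF, ATL), (SF, DEN)}.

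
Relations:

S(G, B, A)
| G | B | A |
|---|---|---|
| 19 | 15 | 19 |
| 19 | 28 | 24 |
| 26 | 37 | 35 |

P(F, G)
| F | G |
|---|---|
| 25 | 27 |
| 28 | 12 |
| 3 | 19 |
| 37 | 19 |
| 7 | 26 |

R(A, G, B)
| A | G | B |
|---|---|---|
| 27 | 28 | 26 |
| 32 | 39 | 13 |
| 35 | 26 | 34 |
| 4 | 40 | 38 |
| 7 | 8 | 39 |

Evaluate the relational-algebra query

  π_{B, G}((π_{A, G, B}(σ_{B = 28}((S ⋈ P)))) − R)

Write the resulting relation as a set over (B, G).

S ⋈ P (natural join on G): {(19, 15, 19, 3), (19, 15, 19, 37), (19, 28, 24, 3), (19, 28, 24, 37), (26, 37, 35, 7)}
Selection B = 28: {(19, 28, 24, 3), (19, 28, 24, 37)}
π_{A, G, B} gives {(24, 19, 28)} (1 duplicate(s) eliminated).
Taking the difference: {(24, 19, 28)}
π_{B, G} gives {(28, 19)}.

{(28, 19)}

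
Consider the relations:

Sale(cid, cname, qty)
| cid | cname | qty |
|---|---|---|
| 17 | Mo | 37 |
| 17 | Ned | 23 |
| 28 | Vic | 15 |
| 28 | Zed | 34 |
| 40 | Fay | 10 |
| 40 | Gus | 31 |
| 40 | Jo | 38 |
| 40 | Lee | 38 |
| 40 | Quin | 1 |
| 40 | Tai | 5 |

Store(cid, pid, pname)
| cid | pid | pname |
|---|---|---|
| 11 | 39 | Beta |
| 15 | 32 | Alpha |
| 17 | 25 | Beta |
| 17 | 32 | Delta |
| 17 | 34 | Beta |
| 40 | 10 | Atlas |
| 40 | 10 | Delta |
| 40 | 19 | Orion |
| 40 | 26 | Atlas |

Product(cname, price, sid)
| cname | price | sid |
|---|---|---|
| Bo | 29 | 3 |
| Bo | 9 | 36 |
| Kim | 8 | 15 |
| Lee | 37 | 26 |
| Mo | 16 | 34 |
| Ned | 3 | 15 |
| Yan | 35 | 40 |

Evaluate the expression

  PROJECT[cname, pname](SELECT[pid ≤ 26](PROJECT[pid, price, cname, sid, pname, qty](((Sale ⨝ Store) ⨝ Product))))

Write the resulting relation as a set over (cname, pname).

{(Lee, Atlas), (Lee, Delta), (Lee, Orion), (Mo, Beta), (Ned, Beta)}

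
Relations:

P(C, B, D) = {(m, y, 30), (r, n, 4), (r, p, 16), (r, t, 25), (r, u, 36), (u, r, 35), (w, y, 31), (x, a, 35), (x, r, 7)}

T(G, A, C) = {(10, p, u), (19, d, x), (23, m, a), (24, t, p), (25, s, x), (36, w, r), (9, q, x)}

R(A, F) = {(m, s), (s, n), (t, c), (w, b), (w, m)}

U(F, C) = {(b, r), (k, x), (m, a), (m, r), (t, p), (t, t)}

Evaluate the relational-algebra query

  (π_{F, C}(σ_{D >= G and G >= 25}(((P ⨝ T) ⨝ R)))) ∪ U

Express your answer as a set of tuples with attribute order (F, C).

{(b, r), (k, x), (m, a), (m, r), (n, x), (t, p), (t, t)}

Joining P and T on C yields {(r, n, 4, 36, w), (r, p, 16, 36, w), (r, t, 25, 36, w), (r, u, 36, 36, w), (u, r, 35, 10, p), (x, a, 35, 19, d), (x, a, 35, 25, s), (x, a, 35, 9, q), (x, r, 7, 19, d), (x, r, 7, 25, s), (x, r, 7, 9, q)}.
Joining (P ⨝ T) and R on A yields {(r, n, 4, 36, w, b), (r, n, 4, 36, w, m), (r, p, 16, 36, w, b), (r, p, 16, 36, w, m), (r, t, 25, 36, w, b), (r, t, 25, 36, w, m), (r, u, 36, 36, w, b), (r, u, 36, 36, w, m), (x, a, 35, 25, s, n), (x, r, 7, 25, s, n)}.
Filtering on D >= G and G >= 25 leaves {(r, u, 36, 36, w, b), (r, u, 36, 36, w, m), (x, a, 35, 25, s, n)}.
π[F, C]: project onto (F, C) → {(b, r), (m, r), (n, x)}
Taking the union: {(b, r), (k, x), (m, a), (m, r), (n, x), (t, p), (t, t)}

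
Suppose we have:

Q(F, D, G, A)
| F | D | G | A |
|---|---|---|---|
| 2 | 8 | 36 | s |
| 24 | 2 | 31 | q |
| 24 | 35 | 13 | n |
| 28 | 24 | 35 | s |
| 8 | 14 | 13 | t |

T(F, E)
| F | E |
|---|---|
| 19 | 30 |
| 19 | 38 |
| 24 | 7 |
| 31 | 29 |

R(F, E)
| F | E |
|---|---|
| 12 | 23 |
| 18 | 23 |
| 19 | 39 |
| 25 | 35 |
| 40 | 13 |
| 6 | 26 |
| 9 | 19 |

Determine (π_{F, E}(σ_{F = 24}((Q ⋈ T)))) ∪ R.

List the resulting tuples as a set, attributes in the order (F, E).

Joining Q and T on F yields {(24, 2, 31, q, 7), (24, 35, 13, n, 7)}.
Selection F = 24: {(24, 2, 31, q, 7), (24, 35, 13, n, 7)}
Keep only column(s) F, E (1 duplicate(s) eliminated): {(24, 7)}
Taking the union: {(12, 23), (18, 23), (19, 39), (24, 7), (25, 35), (40, 13), (6, 26), (9, 19)}

{(12, 23), (18, 23), (19, 39), (24, 7), (25, 35), (40, 13), (6, 26), (9, 19)}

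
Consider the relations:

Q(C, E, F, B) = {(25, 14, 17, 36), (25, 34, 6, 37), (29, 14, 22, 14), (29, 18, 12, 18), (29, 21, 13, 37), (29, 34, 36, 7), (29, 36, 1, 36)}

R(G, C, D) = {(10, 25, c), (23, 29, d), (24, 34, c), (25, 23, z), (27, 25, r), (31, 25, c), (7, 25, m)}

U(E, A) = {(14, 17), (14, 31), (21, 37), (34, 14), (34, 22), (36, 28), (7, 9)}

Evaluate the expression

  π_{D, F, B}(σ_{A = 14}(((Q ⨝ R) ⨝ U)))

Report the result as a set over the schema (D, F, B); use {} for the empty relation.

{(c, 6, 37), (d, 36, 7), (m, 6, 37), (r, 6, 37)}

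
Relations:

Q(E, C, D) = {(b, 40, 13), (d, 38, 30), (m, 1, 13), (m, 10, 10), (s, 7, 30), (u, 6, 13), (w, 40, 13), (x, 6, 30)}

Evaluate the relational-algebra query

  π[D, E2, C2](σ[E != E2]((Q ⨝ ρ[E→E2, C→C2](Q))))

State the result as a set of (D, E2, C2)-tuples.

ρ[E→E2, C→C2]: schema becomes (E2, C2, D); tuples unchanged.
Q ⋈ ρ[E→E2, C→C2](Q) (natural join on D): {(b, 40, 13, b, 40), (b, 40, 13, m, 1), (b, 40, 13, u, 6), (b, 40, 13, w, 40), (d, 38, 30, d, 38), (d, 38, 30, s, 7), (d, 38, 30, x, 6), (m, 1, 13, b, 40), (m, 1, 13, m, 1), (m, 1, 13, u, 6), (m, 1, 13, w, 40), (m, 10, 10, m, 10), (s, 7, 30, d, 38), (s, 7, 30, s, 7), (s, 7, 30, x, 6), (u, 6, 13, b, 40), (u, 6, 13, m, 1), (u, 6, 13, u, 6), (u, 6, 13, w, 40), (w, 40, 13, b, 40), (w, 40, 13, m, 1), (w, 40, 13, u, 6), (w, 40, 13, w, 40), (x, 6, 30, d, 38), (x, 6, 30, s, 7), (x, 6, 30, x, 6)}
Apply σ_{E != E2}; surviving tuples: {(b, 40, 13, m, 1), (b, 40, 13, u, 6), (b, 40, 13, w, 40), (d, 38, 30, s, 7), (d, 38, 30, x, 6), (m, 1, 13, b, 40), (m, 1, 13, u, 6), (m, 1, 13, w, 40), (s, 7, 30, d, 38), (s, 7, 30, x, 6), (u, 6, 13, b, 40), (u, 6, 13, m, 1), (u, 6, 13, w, 40), (w, 40, 13, b, 40), (w, 40, 13, m, 1), (w, 40, 13, u, 6), (x, 6, 30, d, 38), (x, 6, 30, s, 7)}
Projecting to D, E2, C2 (11 duplicate(s) eliminated): {(13, b, 40), (13, m, 1), (13, u, 6), (13, w, 40), (30, d, 38), (30, s, 7), (30, x, 6)}

{(13, b, 40), (13, m, 1), (13, u, 6), (13, w, 40), (30, d, 38), (30, s, 7), (30, x, 6)}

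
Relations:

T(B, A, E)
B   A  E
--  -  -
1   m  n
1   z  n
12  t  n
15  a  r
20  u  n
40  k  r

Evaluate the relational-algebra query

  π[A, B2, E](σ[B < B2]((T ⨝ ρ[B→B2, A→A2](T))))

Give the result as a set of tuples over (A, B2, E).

{(a, 40, r), (m, 12, n), (m, 20, n), (t, 20, n), (z, 12, n), (z, 20, n)}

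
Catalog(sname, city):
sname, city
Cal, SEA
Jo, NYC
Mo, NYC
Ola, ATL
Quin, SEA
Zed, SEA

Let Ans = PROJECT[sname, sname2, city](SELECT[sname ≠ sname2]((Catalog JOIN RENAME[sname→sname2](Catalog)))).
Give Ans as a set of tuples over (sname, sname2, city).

{(Cal, Quin, SEA), (Cal, Zed, SEA), (Jo, Mo, NYC), (Mo, Jo, NYC), (Quin, Cal, SEA), (Quin, Zed, SEA), (Zed, Cal, SEA), (Zed, Quin, SEA)}

ρ[sname→sname2]: schema becomes (sname2, city); tuples unchanged.
Catalog ⋈ RENAME[sname→sname2](Catalog) (natural join on city): {(Cal, SEA, Cal), (Cal, SEA, Quin), (Cal, SEA, Zed), (Jo, NYC, Jo), (Jo, NYC, Mo), (Mo, NYC, Jo), (Mo, NYC, Mo), (Ola, ATL, Ola), (Quin, SEA, Cal), (Quin, SEA, Quin), (Quin, SEA, Zed), (Zed, SEA, Cal), (Zed, SEA, Quin), (Zed, SEA, Zed)}
σ[sname ≠ sname2]: keep tuples satisfying sname ≠ sname2 → {(Cal, SEA, Quin), (Cal, SEA, Zed), (Jo, NYC, Mo), (Mo, NYC, Jo), (Quin, SEA, Cal), (Quin, SEA, Zed), (Zed, SEA, Cal), (Zed, SEA, Quin)}
π_{sname, sname2, city} gives {(Cal, Quin, SEA), (Cal, Zed, SEA), (Jo, Mo, NYC), (Mo, Jo, NYC), (Quin, Cal, SEA), (Quin, Zed, SEA), (Zed, Cal, SEA), (Zed, Quin, SEA)}.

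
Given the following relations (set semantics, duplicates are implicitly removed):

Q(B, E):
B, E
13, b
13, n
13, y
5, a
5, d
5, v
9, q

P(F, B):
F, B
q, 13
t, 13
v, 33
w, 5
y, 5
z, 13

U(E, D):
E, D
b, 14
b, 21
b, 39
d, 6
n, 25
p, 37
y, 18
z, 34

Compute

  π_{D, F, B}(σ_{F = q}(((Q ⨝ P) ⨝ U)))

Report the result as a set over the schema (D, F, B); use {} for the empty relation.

{(14, q, 13), (18, q, 13), (21, q, 13), (25, q, 13), (39, q, 13)}

Joining Q and P on B yields {(13, b, q), (13, b, t), (13, b, z), (13, n, q), (13, n, t), (13, n, z), (13, y, q), (13, y, t), (13, y, z), (5, a, w), (5, a, y), (5, d, w), (5, d, y), (5, v, w), (5, v, y)}.
Joining (Q ⨝ P) and U on E yields {(13, b, q, 14), (13, b, q, 21), (13, b, q, 39), (13, b, t, 14), (13, b, t, 21), (13, b, t, 39), (13, b, z, 14), (13, b, z, 21), (13, b, z, 39), (13, n, q, 25), (13, n, t, 25), (13, n, z, 25), (13, y, q, 18), (13, y, t, 18), (13, y, z, 18), (5, d, w, 6), (5, d, y, 6)}.
σ[F = q]: keep tuples satisfying F = q → {(13, b, q, 14), (13, b, q, 21), (13, b, q, 39), (13, n, q, 25), (13, y, q, 18)}
Keep only column(s) D, F, B: {(14, q, 13), (18, q, 13), (21, q, 13), (25, q, 13), (39, q, 13)}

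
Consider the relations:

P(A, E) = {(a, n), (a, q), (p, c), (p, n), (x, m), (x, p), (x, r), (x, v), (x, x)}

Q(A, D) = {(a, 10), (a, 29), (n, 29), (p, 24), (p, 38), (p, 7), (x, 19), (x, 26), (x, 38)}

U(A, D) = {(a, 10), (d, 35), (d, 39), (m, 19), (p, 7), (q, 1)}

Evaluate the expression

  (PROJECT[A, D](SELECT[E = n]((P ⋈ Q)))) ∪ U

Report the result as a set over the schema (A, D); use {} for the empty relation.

P ⋈ Q (natural join on A): {(a, n, 10), (a, n, 29), (a, q, 10), (a, q, 29), (p, c, 24), (p, c, 38), (p, c, 7), (p, n, 24), (p, n, 38), (p, n, 7), (x, m, 19), (x, m, 26), (x, m, 38), (x, p, 19), (x, p, 26), (x, p, 38), (x, r, 19), (x, r, 26), (x, r, 38), (x, v, 19), (x, v, 26), (x, v, 38), (x, x, 19), (x, x, 26), (x, x, 38)}
σ[E = n]: keep tuples satisfying E = n → {(a, n, 10), (a, n, 29), (p, n, 24), (p, n, 38), (p, n, 7)}
Keep only column(s) A, D: {(a, 10), (a, 29), (p, 24), (p, 38), (p, 7)}
Union: {(a, 10), (a, 29), (p, 24), (p, 38), (p, 7)} with {(a, 10), (d, 35), (d, 39), (m, 19), (p, 7), (q, 1)} → {(a, 10), (a, 29), (d, 35), (d, 39), (m, 19), (p, 24), (p, 38), (p, 7), (q, 1)}

{(a, 10), (a, 29), (d, 35), (d, 39), (m, 19), (p, 24), (p, 38), (p, 7), (q, 1)}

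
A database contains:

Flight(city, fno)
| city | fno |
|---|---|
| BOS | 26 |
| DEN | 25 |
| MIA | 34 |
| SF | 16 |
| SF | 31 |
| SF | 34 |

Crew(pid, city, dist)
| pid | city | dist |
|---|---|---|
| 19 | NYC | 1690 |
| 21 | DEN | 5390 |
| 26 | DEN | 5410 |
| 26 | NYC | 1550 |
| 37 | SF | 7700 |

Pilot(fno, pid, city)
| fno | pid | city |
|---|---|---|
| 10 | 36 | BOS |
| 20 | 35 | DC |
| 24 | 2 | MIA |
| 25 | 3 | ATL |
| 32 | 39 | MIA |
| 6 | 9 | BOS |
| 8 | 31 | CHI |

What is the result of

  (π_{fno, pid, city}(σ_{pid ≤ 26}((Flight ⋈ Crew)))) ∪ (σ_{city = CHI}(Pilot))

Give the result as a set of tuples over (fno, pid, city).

Joining Flight and Crew on city yields {(DEN, 25, 21, 5390), (DEN, 25, 26, 5410), (SF, 16, 37, 7700), (SF, 31, 37, 7700), (SF, 34, 37, 7700)}.
Filtering on pid ≤ 26 leaves {(DEN, 25, 21, 5390), (DEN, 25, 26, 5410)}.
Projecting to fno, pid, city: {(25, 21, DEN), (25, 26, DEN)}
Filtering on city = CHI leaves {(8, 31, CHI)}.
Union: {(25, 21, DEN), (25, 26, DEN)} with {(8, 31, CHI)} → {(25, 21, DEN), (25, 26, DEN), (8, 31, CHI)}

{(25, 21, DEN), (25, 26, DEN), (8, 31, CHI)}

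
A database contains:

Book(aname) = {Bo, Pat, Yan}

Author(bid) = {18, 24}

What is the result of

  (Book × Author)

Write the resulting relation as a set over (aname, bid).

{(Bo, 18), (Bo, 24), (Pat, 18), (Pat, 24), (Yan, 18), (Yan, 24)}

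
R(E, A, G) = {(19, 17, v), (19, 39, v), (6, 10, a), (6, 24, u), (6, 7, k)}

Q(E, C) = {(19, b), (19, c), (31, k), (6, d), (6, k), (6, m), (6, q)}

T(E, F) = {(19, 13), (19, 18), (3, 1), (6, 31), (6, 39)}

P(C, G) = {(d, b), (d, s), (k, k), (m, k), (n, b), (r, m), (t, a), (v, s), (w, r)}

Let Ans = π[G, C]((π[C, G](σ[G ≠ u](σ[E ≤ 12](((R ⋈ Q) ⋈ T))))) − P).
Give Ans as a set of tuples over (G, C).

{(a, d), (a, k), (a, m), (a, q), (k, d), (k, q)}

R ⋈ Q (natural join on E): {(19, 17, v, b), (19, 17, v, c), (19, 39, v, b), (19, 39, v, c), (6, 10, a, d), (6, 10, a, k), (6, 10, a, m), (6, 10, a, q), (6, 24, u, d), (6, 24, u, k), (6, 24, u, m), (6, 24, u, q), (6, 7, k, d), (6, 7, k, k), (6, 7, k, m), (6, 7, k, q)}
(R ⋈ Q) ⋈ T (natural join on E): {(19, 17, v, b, 13), (19, 17, v, b, 18), (19, 17, v, c, 13), (19, 17, v, c, 18), (19, 39, v, b, 13), (19, 39, v, b, 18), (19, 39, v, c, 13), (19, 39, v, c, 18), (6, 10, a, d, 31), (6, 10, a, d, 39), (6, 10, a, k, 31), (6, 10, a, k, 39), (6, 10, a, m, 31), (6, 10, a, m, 39), (6, 10, a, q, 31), (6, 10, a, q, 39), (6, 24, u, d, 31), (6, 24, u, d, 39), (6, 24, u, k, 31), (6, 24, u, k, 39), (6, 24, u, m, 31), (6, 24, u, m, 39), (6, 24, u, q, 31), (6, 24, u, q, 39), (6, 7, k, d, 31), (6, 7, k, d, 39), (6, 7, k, k, 31), (6, 7, k, k, 39), (6, 7, k, m, 31), (6, 7, k, m, 39), (6, 7, k, q, 31), (6, 7, k, q, 39)}
Selection E ≤ 12: {(6, 10, a, d, 31), (6, 10, a, d, 39), (6, 10, a, k, 31), (6, 10, a, k, 39), (6, 10, a, m, 31), (6, 10, a, m, 39), (6, 10, a, q, 31), (6, 10, a, q, 39), (6, 24, u, d, 31), (6, 24, u, d, 39), (6, 24, u, k, 31), (6, 24, u, k, 39), (6, 24, u, m, 31), (6, 24, u, m, 39), (6, 24, u, q, 31), (6, 24, u, q, 39), (6, 7, k, d, 31), (6, 7, k, d, 39), (6, 7, k, k, 31), (6, 7, k, k, 39), (6, 7, k, m, 31), (6, 7, k, m, 39), (6, 7, k, q, 31), (6, 7, k, q, 39)}
Selection G ≠ u: {(6, 10, a, d, 31), (6, 10, a, d, 39), (6, 10, a, k, 31), (6, 10, a, k, 39), (6, 10, a, m, 31), (6, 10, a, m, 39), (6, 10, a, q, 31), (6, 10, a, q, 39), (6, 7, k, d, 31), (6, 7, k, d, 39), (6, 7, k, k, 31), (6, 7, k, k, 39), (6, 7, k, m, 31), (6, 7, k, m, 39), (6, 7, k, q, 31), (6, 7, k, q, 39)}
π_{C, G} gives {(d, a), (d, k), (k, a), (k, k), (m, a), (m, k), (q, a), (q, k)} (8 duplicate(s) eliminated).
Set difference of the two operands is {(d, a), (d, k), (k, a), (m, a), (q, a), (q, k)}.
π_{G, C} gives {(a, d), (a, k), (a, m), (a, q), (k, d), (k, q)}.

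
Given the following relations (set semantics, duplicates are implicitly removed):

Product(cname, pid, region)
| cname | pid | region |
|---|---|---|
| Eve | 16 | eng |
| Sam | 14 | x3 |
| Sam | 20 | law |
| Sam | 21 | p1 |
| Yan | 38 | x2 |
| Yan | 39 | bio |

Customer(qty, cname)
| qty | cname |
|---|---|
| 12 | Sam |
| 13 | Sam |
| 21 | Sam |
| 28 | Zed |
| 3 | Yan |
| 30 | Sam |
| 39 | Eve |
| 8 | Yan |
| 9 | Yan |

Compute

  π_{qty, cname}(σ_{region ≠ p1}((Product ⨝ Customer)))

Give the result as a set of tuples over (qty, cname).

{(12, Sam), (13, Sam), (21, Sam), (3, Yan), (30, Sam), (39, Eve), (8, Yan), (9, Yan)}

Product ⋈ Customer (natural join on cname): {(Eve, 16, eng, 39), (Sam, 14, x3, 12), (Sam, 14, x3, 13), (Sam, 14, x3, 21), (Sam, 14, x3, 30), (Sam, 20, law, 12), (Sam, 20, law, 13), (Sam, 20, law, 21), (Sam, 20, law, 30), (Sam, 21, p1, 12), (Sam, 21, p1, 13), (Sam, 21, p1, 21), (Sam, 21, p1, 30), (Yan, 38, x2, 3), (Yan, 38, x2, 8), (Yan, 38, x2, 9), (Yan, 39, bio, 3), (Yan, 39, bio, 8), (Yan, 39, bio, 9)}
Filtering on region ≠ p1 leaves {(Eve, 16, eng, 39), (Sam, 14, x3, 12), (Sam, 14, x3, 13), (Sam, 14, x3, 21), (Sam, 14, x3, 30), (Sam, 20, law, 12), (Sam, 20, law, 13), (Sam, 20, law, 21), (Sam, 20, law, 30), (Yan, 38, x2, 3), (Yan, 38, x2, 8), (Yan, 38, x2, 9), (Yan, 39, bio, 3), (Yan, 39, bio, 8), (Yan, 39, bio, 9)}.
π[qty, cname]: project onto (qty, cname) (7 duplicate(s) eliminated) → {(12, Sam), (13, Sam), (21, Sam), (3, Yan), (30, Sam), (39, Eve), (8, Yan), (9, Yan)}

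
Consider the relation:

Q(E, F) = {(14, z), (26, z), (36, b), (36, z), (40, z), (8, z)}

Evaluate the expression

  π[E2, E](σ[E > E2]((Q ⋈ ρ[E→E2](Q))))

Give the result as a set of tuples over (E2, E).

ρ[E→E2]: schema becomes (E2, F); tuples unchanged.
Joining Q and ρ[E→E2](Q) on F yields {(14, z, 14), (14, z, 26), (14, z, 36), (14, z, 40), (14, z, 8), (26, z, 14), (26, z, 26), (26, z, 36), (26, z, 40), (26, z, 8), (36, b, 36), (36, z, 14), (36, z, 26), (36, z, 36), (36, z, 40), (36, z, 8), (40, z, 14), (40, z, 26), (40, z, 36), (40, z, 40), (40, z, 8), (8, z, 14), (8, z, 26), (8, z, 36), (8, z, 40), (8, z, 8)}.
Filtering on E > E2 leaves {(14, z, 8), (26, z, 14), (26, z, 8), (36, z, 14), (36, z, 26), (36, z, 8), (40, z, 14), (40, z, 26), (40, z, 36), (40, z, 8)}.
Projecting to E2, E: {(14, 26), (14, 36), (14, 40), (26, 36), (26, 40), (36, 40), (8, 14), (8, 26), (8, 36), (8, 40)}

{(14, 26), (14, 36), (14, 40), (26, 36), (26, 40), (36, 40), (8, 14), (8, 26), (8, 36), (8, 40)}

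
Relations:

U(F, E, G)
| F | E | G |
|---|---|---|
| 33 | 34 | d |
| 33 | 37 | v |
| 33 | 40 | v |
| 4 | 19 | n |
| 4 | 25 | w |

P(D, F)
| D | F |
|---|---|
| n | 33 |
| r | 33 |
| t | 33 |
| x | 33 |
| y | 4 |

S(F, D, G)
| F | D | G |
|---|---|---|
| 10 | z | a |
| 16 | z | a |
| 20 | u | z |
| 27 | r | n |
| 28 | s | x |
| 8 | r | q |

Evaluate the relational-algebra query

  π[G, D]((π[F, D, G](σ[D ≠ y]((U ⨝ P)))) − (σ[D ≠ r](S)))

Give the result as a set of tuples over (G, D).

U ⋈ P (natural join on F): {(33, 34, d, n), (33, 34, d, r), (33, 34, d, t), (33, 34, d, x), (33, 37, v, n), (33, 37, v, r), (33, 37, v, t), (33, 37, v, x), (33, 40, v, n), (33, 40, v, r), (33, 40, v, t), (33, 40, v, x), (4, 19, n, y), (4, 25, w, y)}
Selection D ≠ y: {(33, 34, d, n), (33, 34, d, r), (33, 34, d, t), (33, 34, d, x), (33, 37, v, n), (33, 37, v, r), (33, 37, v, t), (33, 37, v, x), (33, 40, v, n), (33, 40, v, r), (33, 40, v, t), (33, 40, v, x)}
π_{F, D, G} gives {(33, n, d), (33, n, v), (33, r, d), (33, r, v), (33, t, d), (33, t, v), (33, x, d), (33, x, v)} (4 duplicate(s) eliminated).
Selection D ≠ r: {(10, z, a), (16, z, a), (20, u, z), (28, s, x)}
Difference: {(33, n, d), (33, n, v), (33, r, d), (33, r, v), (33, t, d), (33, t, v), (33, x, d), (33, x, v)} with {(10, z, a), (16, z, a), (20, u, z), (28, s, x)} → {(33, n, d), (33, n, v), (33, r, d), (33, r, v), (33, t, d), (33, t, v), (33, x, d), (33, x, v)}
π_{G, D} gives {(d, n), (d, r), (d, t), (d, x), (v, n), (v, r), (v, t), (v, x)}.

{(d, n), (d, r), (d, t), (d, x), (v, n), (v, r), (v, t), (v, x)}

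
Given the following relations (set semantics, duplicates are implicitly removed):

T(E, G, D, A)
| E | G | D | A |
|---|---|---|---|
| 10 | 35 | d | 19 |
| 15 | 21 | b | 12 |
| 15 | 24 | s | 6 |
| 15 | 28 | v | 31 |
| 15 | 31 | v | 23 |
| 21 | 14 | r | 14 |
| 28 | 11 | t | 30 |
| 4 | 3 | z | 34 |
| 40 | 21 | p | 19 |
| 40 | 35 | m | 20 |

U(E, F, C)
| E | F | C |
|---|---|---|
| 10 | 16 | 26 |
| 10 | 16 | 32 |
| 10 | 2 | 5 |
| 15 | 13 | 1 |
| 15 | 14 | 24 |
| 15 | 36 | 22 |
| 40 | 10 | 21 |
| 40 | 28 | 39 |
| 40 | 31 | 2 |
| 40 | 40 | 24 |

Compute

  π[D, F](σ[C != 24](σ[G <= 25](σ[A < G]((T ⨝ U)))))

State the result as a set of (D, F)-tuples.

Joining T and U on E yields {(10, 35, d, 19, 16, 26), (10, 35, d, 19, 16, 32), (10, 35, d, 19, 2, 5), (15, 21, b, 12, 13, 1), (15, 21, b, 12, 14, 24), (15, 21, b, 12, 36, 22), (15, 24, s, 6, 13, 1), (15, 24, s, 6, 14, 24), (15, 24, s, 6, 36, 22), (15, 28, v, 31, 13, 1), (15, 28, v, 31, 14, 24), (15, 28, v, 31, 36, 22), (15, 31, v, 23, 13, 1), (15, 31, v, 23, 14, 24), (15, 31, v, 23, 36, 22), (40, 21, p, 19, 10, 21), (40, 21, p, 19, 28, 39), (40, 21, p, 19, 31, 2), (40, 21, p, 19, 40, 24), (40, 35, m, 20, 10, 21), (40, 35, m, 20, 28, 39), (40, 35, m, 20, 31, 2), (40, 35, m, 20, 40, 24)}.
σ[A < G]: keep tuples satisfying A < G → {(10, 35, d, 19, 16, 26), (10, 35, d, 19, 16, 32), (10, 35, d, 19, 2, 5), (15, 21, b, 12, 13, 1), (15, 21, b, 12, 14, 24), (15, 21, b, 12, 36, 22), (15, 24, s, 6, 13, 1), (15, 24, s, 6, 14, 24), (15, 24, s, 6, 36, 22), (15, 31, v, 23, 13, 1), (15, 31, v, 23, 14, 24), (15, 31, v, 23, 36, 22), (40, 21, p, 19, 10, 21), (40, 21, p, 19, 28, 39), (40, 21, p, 19, 31, 2), (40, 21, p, 19, 40, 24), (40, 35, m, 20, 10, 21), (40, 35, m, 20, 28, 39), (40, 35, m, 20, 31, 2), (40, 35, m, 20, 40, 24)}
σ[G <= 25]: keep tuples satisfying G <= 25 → {(15, 21, b, 12, 13, 1), (15, 21, b, 12, 14, 24), (15, 21, b, 12, 36, 22), (15, 24, s, 6, 13, 1), (15, 24, s, 6, 14, 24), (15, 24, s, 6, 36, 22), (40, 21, p, 19, 10, 21), (40, 21, p, 19, 28, 39), (40, 21, p, 19, 31, 2), (40, 21, p, 19, 40, 24)}
σ[C != 24]: keep tuples satisfying C != 24 → {(15, 21, b, 12, 13, 1), (15, 21, b, 12, 36, 22), (15, 24, s, 6, 13, 1), (15, 24, s, 6, 36, 22), (40, 21, p, 19, 10, 21), (40, 21, p, 19, 28, 39), (40, 21, p, 19, 31, 2)}
Projecting to D, F: {(b, 13), (b, 36), (p, 10), (p, 28), (p, 31), (s, 13), (s, 36)}

{(b, 13), (b, 36), (p, 10), (p, 28), (p, 31), (s, 13), (s, 36)}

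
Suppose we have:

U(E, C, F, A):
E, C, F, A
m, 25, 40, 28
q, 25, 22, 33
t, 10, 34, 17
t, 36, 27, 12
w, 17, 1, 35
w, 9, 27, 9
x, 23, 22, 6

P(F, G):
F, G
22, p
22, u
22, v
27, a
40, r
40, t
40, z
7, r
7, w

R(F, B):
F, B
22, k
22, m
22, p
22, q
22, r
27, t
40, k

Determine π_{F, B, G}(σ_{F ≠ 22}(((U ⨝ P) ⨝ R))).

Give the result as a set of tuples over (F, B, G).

{(27, t, a), (40, k, r), (40, k, t), (40, k, z)}

Natural join on F: {(m, 25, 40, 28, r), (m, 25, 40, 28, t), (m, 25, 40, 28, z), (q, 25, 22, 33, p), (q, 25, 22, 33, u), (q, 25, 22, 33, v), (t, 36, 27, 12, a), (w, 9, 27, 9, a), (x, 23, 22, 6, p), (x, 23, 22, 6, u), (x, 23, 22, 6, v)}
Natural join on F: {(m, 25, 40, 28, r, k), (m, 25, 40, 28, t, k), (m, 25, 40, 28, z, k), (q, 25, 22, 33, p, k), (q, 25, 22, 33, p, m), (q, 25, 22, 33, p, p), (q, 25, 22, 33, p, q), (q, 25, 22, 33, p, r), (q, 25, 22, 33, u, k), (q, 25, 22, 33, u, m), (q, 25, 22, 33, u, p), (q, 25, 22, 33, u, q), (q, 25, 22, 33, u, r), (q, 25, 22, 33, v, k), (q, 25, 22, 33, v, m), (q, 25, 22, 33, v, p), (q, 25, 22, 33, v, q), (q, 25, 22, 33, v, r), (t, 36, 27, 12, a, t), (w, 9, 27, 9, a, t), (x, 23, 22, 6, p, k), (x, 23, 22, 6, p, m), (x, 23, 22, 6, p, p), (x, 23, 22, 6, p, q), (x, 23, 22, 6, p, r), (x, 23, 22, 6, u, k), (x, 23, 22, 6, u, m), (x, 23, 22, 6, u, p), (x, 23, 22, 6, u, q), (x, 23, 22, 6, u, r), (x, 23, 22, 6, v, k), (x, 23, 22, 6, v, m), (x, 23, 22, 6, v, p), (x, 23, 22, 6, v, q), (x, 23, 22, 6, v, r)}
Apply σ_{F ≠ 22}; surviving tuples: {(m, 25, 40, 28, r, k), (m, 25, 40, 28, t, k), (m, 25, 40, 28, z, k), (t, 36, 27, 12, a, t), (w, 9, 27, 9, a, t)}
Keep only column(s) F, B, G (1 duplicate(s) eliminated): {(27, t, a), (40, k, r), (40, k, t), (40, k, z)}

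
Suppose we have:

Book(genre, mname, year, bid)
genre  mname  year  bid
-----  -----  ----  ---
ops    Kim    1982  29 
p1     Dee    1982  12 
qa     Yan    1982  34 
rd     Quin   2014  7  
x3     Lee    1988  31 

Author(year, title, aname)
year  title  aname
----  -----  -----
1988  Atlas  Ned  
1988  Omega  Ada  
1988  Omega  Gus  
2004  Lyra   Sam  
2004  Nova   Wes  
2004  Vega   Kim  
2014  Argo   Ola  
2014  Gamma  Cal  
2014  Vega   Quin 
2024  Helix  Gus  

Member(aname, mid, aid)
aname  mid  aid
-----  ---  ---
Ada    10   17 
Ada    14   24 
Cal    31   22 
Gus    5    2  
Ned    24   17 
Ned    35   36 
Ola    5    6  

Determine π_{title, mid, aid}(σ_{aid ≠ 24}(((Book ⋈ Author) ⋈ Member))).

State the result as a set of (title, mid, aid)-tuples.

Joining Book and Author on year yields {(rd, Quin, 2014, 7, Argo, Ola), (rd, Quin, 2014, 7, Gamma, Cal), (rd, Quin, 2014, 7, Vega, Quin), (x3, Lee, 1988, 31, Atlas, Ned), (x3, Lee, 1988, 31, Omega, Ada), (x3, Lee, 1988, 31, Omega, Gus)}.
Joining (Book ⋈ Author) and Member on aname yields {(rd, Quin, 2014, 7, Argo, Ola, 5, 6), (rd, Quin, 2014, 7, Gamma, Cal, 31, 22), (x3, Lee, 1988, 31, Atlas, Ned, 24, 17), (x3, Lee, 1988, 31, Atlas, Ned, 35, 36), (x3, Lee, 1988, 31, Omega, Ada, 10, 17), (x3, Lee, 1988, 31, Omega, Ada, 14, 24), (x3, Lee, 1988, 31, Omega, Gus, 5, 2)}.
Apply σ_{aid ≠ 24}; surviving tuples: {(rd, Quin, 2014, 7, Argo, Ola, 5, 6), (rd, Quin, 2014, 7, Gamma, Cal, 31, 22), (x3, Lee, 1988, 31, Atlas, Ned, 24, 17), (x3, Lee, 1988, 31, Atlas, Ned, 35, 36), (x3, Lee, 1988, 31, Omega, Ada, 10, 17), (x3, Lee, 1988, 31, Omega, Gus, 5, 2)}
π[title, mid, aid]: project onto (title, mid, aid) → {(Argo, 5, 6), (Atlas, 24, 17), (Atlas, 35, 36), (Gamma, 31, 22), (Omega, 10, 17), (Omega, 5, 2)}

{(Argo, 5, 6), (Atlas, 24, 17), (Atlas, 35, 36), (Gamma, 31, 22), (Omega, 10, 17), (Omega, 5, 2)}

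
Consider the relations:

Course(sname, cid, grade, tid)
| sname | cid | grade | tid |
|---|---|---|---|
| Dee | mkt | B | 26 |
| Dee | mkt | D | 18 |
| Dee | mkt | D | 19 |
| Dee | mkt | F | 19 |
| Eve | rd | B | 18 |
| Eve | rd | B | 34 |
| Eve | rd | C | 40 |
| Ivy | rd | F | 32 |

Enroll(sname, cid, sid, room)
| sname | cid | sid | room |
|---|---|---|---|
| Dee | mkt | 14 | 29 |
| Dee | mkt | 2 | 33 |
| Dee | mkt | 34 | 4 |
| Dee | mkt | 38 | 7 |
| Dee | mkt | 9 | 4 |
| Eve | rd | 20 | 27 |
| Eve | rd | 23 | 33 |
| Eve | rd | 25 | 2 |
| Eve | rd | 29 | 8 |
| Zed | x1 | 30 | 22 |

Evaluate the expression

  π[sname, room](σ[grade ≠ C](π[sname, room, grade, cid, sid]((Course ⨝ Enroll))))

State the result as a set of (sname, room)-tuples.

{(Dee, 29), (Dee, 33), (Dee, 4), (Dee, 7), (Eve, 2), (Eve, 27), (Eve, 33), (Eve, 8)}

Joining Course and Enroll on sname, cid yields {(Dee, mkt, B, 26, 14, 29), (Dee, mkt, B, 26, 2, 33), (Dee, mkt, B, 26, 34, 4), (Dee, mkt, B, 26, 38, 7), (Dee, mkt, B, 26, 9, 4), (Dee, mkt, D, 18, 14, 29), (Dee, mkt, D, 18, 2, 33), (Dee, mkt, D, 18, 34, 4), (Dee, mkt, D, 18, 38, 7), (Dee, mkt, D, 18, 9, 4), (Dee, mkt, D, 19, 14, 29), (Dee, mkt, D, 19, 2, 33), (Dee, mkt, D, 19, 34, 4), (Dee, mkt, D, 19, 38, 7), (Dee, mkt, D, 19, 9, 4), (Dee, mkt, F, 19, 14, 29), (Dee, mkt, F, 19, 2, 33), (Dee, mkt, F, 19, 34, 4), (Dee, mkt, F, 19, 38, 7), (Dee, mkt, F, 19, 9, 4), (Eve, rd, B, 18, 20, 27), (Eve, rd, B, 18, 23, 33), (Eve, rd, B, 18, 25, 2), (Eve, rd, B, 18, 29, 8), (Eve, rd, B, 34, 20, 27), (Eve, rd, B, 34, 23, 33), (Eve, rd, B, 34, 25, 2), (Eve, rd, B, 34, 29, 8), (Eve, rd, C, 40, 20, 27), (Eve, rd, C, 40, 23, 33), (Eve, rd, C, 40, 25, 2), (Eve, rd, C, 40, 29, 8)}.
π_{sname, room, grade, cid, sid} gives {(Dee, 29, B, mkt, 14), (Dee, 29, D, mkt, 14), (Dee, 29, F, mkt, 14), (Dee, 33, B, mkt, 2), (Dee, 33, D, mkt, 2), (Dee, 33, F, mkt, 2), (Dee, 4, B, mkt, 34), (Dee, 4, B, mkt, 9), (Dee, 4, D, mkt, 34), (Dee, 4, D, mkt, 9), (Dee, 4, F, mkt, 34), (Dee, 4, F, mkt, 9), (Dee, 7, B, mkt, 38), (Dee, 7, D, mkt, 38), (Dee, 7, F, mkt, 38), (Eve, 2, B, rd, 25), (Eve, 2, C, rd, 25), (Eve, 27, B, rd, 20), (Eve, 27, C, rd, 20), (Eve, 33, B, rd, 23), (Eve, 33, C, rd, 23), (Eve, 8, B, rd, 29), (Eve, 8, C, rd, 29)} (9 duplicate(s) eliminated).
Filtering on grade ≠ C leaves {(Dee, 29, B, mkt, 14), (Dee, 29, D, mkt, 14), (Dee, 29, F, mkt, 14), (Dee, 33, B, mkt, 2), (Dee, 33, D, mkt, 2), (Dee, 33, F, mkt, 2), (Dee, 4, B, mkt, 34), (Dee, 4, B, mkt, 9), (Dee, 4, D, mkt, 34), (Dee, 4, D, mkt, 9), (Dee, 4, F, mkt, 34), (Dee, 4, F, mkt, 9), (Dee, 7, B, mkt, 38), (Dee, 7, D, mkt, 38), (Dee, 7, F, mkt, 38), (Eve, 2, B, rd, 25), (Eve, 27, B, rd, 20), (Eve, 33, B, rd, 23), (Eve, 8, B, rd, 29)}.
π_{sname, room} gives {(Dee, 29), (Dee, 33), (Dee, 4), (Dee, 7), (Eve, 2), (Eve, 27), (Eve, 33), (Eve, 8)} (11 duplicate(s) eliminated).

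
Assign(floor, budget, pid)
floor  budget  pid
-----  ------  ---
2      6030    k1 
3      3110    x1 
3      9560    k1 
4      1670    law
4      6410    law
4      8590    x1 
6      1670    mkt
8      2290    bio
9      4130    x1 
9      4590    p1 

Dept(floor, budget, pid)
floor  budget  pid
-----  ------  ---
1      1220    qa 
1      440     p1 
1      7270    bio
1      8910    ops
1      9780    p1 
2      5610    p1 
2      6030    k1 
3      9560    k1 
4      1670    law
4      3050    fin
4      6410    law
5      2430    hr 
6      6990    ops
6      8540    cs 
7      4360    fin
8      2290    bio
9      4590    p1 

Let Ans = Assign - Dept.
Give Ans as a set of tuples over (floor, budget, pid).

{(3, 3110, x1), (4, 8590, x1), (6, 1670, mkt), (9, 4130, x1)}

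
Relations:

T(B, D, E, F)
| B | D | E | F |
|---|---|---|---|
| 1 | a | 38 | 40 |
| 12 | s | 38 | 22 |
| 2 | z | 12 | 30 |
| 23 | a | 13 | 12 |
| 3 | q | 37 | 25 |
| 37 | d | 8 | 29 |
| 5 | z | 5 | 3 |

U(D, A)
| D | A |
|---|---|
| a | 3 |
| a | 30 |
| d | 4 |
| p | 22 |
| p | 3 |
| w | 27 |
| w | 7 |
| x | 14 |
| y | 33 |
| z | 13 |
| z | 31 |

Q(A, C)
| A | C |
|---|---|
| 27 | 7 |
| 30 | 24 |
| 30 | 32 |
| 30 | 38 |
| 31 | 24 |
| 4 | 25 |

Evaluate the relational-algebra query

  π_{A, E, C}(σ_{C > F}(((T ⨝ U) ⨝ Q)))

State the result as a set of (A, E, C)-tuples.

Natural join on D: {(1, a, 38, 40, 3), (1, a, 38, 40, 30), (2, z, 12, 30, 13), (2, z, 12, 30, 31), (23, a, 13, 12, 3), (23, a, 13, 12, 30), (37, d, 8, 29, 4), (5, z, 5, 3, 13), (5, z, 5, 3, 31)}
Natural join on A: {(1, a, 38, 40, 30, 24), (1, a, 38, 40, 30, 32), (1, a, 38, 40, 30, 38), (2, z, 12, 30, 31, 24), (23, a, 13, 12, 30, 24), (23, a, 13, 12, 30, 32), (23, a, 13, 12, 30, 38), (37, d, 8, 29, 4, 25), (5, z, 5, 3, 31, 24)}
Apply σ_{C > F}; surviving tuples: {(23, a, 13, 12, 30, 24), (23, a, 13, 12, 30, 32), (23, a, 13, 12, 30, 38), (5, z, 5, 3, 31, 24)}
Keep only column(s) A, E, C: {(30, 13, 24), (30, 13, 32), (30, 13, 38), (31, 5, 24)}

{(30, 13, 24), (30, 13, 32), (30, 13, 38), (31, 5, 24)}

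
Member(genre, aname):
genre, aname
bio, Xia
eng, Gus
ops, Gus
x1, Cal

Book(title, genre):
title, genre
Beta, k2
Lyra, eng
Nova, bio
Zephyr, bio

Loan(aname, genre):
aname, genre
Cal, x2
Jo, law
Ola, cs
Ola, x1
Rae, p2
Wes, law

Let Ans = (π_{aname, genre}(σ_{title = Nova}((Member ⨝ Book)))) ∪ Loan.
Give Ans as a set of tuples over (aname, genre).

Natural join on genre: {(bio, Xia, Nova), (bio, Xia, Zephyr), (eng, Gus, Lyra)}
σ[title = Nova]: keep tuples satisfying title = Nova → {(bio, Xia, Nova)}
π_{aname, genre} gives {(Xia, bio)}.
Union: {(Xia, bio)} with {(Cal, x2), (Jo, law), (Ola, cs), (Ola, x1), (Rae, p2), (Wes, law)} → {(Cal, x2), (Jo, law), (Ola, cs), (Ola, x1), (Rae, p2), (Wes, law), (Xia, bio)}

{(Cal, x2), (Jo, law), (Ola, cs), (Ola, x1), (Rae, p2), (Wes, law), (Xia, bio)}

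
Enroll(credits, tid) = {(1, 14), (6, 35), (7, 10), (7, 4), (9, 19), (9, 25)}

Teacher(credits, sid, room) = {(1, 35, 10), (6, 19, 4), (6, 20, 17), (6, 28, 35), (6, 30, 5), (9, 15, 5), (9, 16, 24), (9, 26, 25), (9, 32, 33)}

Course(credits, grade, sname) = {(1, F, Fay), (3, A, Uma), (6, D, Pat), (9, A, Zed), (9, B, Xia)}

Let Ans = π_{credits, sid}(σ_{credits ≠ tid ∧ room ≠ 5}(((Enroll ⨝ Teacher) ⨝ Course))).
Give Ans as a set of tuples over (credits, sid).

Enroll ⋈ Teacher (natural join on credits): {(1, 14, 35, 10), (6, 35, 19, 4), (6, 35, 20, 17), (6, 35, 28, 35), (6, 35, 30, 5), (9, 19, 15, 5), (9, 19, 16, 24), (9, 19, 26, 25), (9, 19, 32, 33), (9, 25, 15, 5), (9, 25, 16, 24), (9, 25, 26, 25), (9, 25, 32, 33)}
(Enroll ⨝ Teacher) ⋈ Course (natural join on credits): {(1, 14, 35, 10, F, Fay), (6, 35, 19, 4, D, Pat), (6, 35, 20, 17, D, Pat), (6, 35, 28, 35, D, Pat), (6, 35, 30, 5, D, Pat), (9, 19, 15, 5, A, Zed), (9, 19, 15, 5, B, Xia), (9, 19, 16, 24, A, Zed), (9, 19, 16, 24, B, Xia), (9, 19, 26, 25, A, Zed), (9, 19, 26, 25, B, Xia), (9, 19, 32, 33, A, Zed), (9, 19, 32, 33, B, Xia), (9, 25, 15, 5, A, Zed), (9, 25, 15, 5, B, Xia), (9, 25, 16, 24, A, Zed), (9, 25, 16, 24, B, Xia), (9, 25, 26, 25, A, Zed), (9, 25, 26, 25, B, Xia), (9, 25, 32, 33, A, Zed), (9, 25, 32, 33, B, Xia)}
Filtering on credits ≠ tid ∧ room ≠ 5 leaves {(1, 14, 35, 10, F, Fay), (6, 35, 19, 4, D, Pat), (6, 35, 20, 17, D, Pat), (6, 35, 28, 35, D, Pat), (9, 19, 16, 24, A, Zed), (9, 19, 16, 24, B, Xia), (9, 19, 26, 25, A, Zed), (9, 19, 26, 25, B, Xia), (9, 19, 32, 33, A, Zed), (9, 19, 32, 33, B, Xia), (9, 25, 16, 24, A, Zed), (9, 25, 16, 24, B, Xia), (9, 25, 26, 25, A, Zed), (9, 25, 26, 25, B, Xia), (9, 25, 32, 33, A, Zed), (9, 25, 32, 33, B, Xia)}.
π_{credits, sid} gives {(1, 35), (6, 19), (6, 20), (6, 28), (9, 16), (9, 26), (9, 32)} (9 duplicate(s) eliminated).

{(1, 35), (6, 19), (6, 20), (6, 28), (9, 16), (9, 26), (9, 32)}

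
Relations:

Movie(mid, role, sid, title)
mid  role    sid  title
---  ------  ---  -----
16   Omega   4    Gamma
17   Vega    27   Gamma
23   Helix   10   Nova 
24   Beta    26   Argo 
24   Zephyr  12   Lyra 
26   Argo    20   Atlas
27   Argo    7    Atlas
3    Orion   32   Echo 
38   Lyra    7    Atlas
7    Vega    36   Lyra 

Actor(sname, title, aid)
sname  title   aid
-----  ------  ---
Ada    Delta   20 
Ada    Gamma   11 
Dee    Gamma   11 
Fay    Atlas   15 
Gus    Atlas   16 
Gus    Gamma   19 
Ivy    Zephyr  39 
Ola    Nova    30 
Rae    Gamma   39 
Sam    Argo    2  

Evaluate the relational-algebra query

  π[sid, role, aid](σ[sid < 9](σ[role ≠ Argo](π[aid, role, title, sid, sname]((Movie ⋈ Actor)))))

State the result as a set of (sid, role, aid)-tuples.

Natural join on title: {(16, Omega, 4, Gamma, Ada, 11), (16, Omega, 4, Gamma, Dee, 11), (16, Omega, 4, Gamma, Gus, 19), (16, Omega, 4, Gamma, Rae, 39), (17, Vega, 27, Gamma, Ada, 11), (17, Vega, 27, Gamma, Dee, 11), (17, Vega, 27, Gamma, Gus, 19), (17, Vega, 27, Gamma, Rae, 39), (23, Helix, 10, Nova, Ola, 30), (24, Beta, 26, Argo, Sam, 2), (26, Argo, 20, Atlas, Fay, 15), (26, Argo, 20, Atlas, Gus, 16), (27, Argo, 7, Atlas, Fay, 15), (27, Argo, 7, Atlas, Gus, 16), (38, Lyra, 7, Atlas, Fay, 15), (38, Lyra, 7, Atlas, Gus, 16)}
π_{aid, role, title, sid, sname} gives {(11, Omega, Gamma, 4, Ada), (11, Omega, Gamma, 4, Dee), (11, Vega, Gamma, 27, Ada), (11, Vega, Gamma, 27, Dee), (15, Argo, Atlas, 20, Fay), (15, Argo, Atlas, 7, Fay), (15, Lyra, Atlas, 7, Fay), (16, Argo, Atlas, 20, Gus), (16, Argo, Atlas, 7, Gus), (16, Lyra, Atlas, 7, Gus), (19, Omega, Gamma, 4, Gus), (19, Vega, Gamma, 27, Gus), (2, Beta, Argo, 26, Sam), (30, Helix, Nova, 10, Ola), (39, Omega, Gamma, 4, Rae), (39, Vega, Gamma, 27, Rae)}.
Selection role ≠ Argo: {(11, Omega, Gamma, 4, Ada), (11, Omega, Gamma, 4, Dee), (11, Vega, Gamma, 27, Ada), (11, Vega, Gamma, 27, Dee), (15, Lyra, Atlas, 7, Fay), (16, Lyra, Atlas, 7, Gus), (19, Omega, Gamma, 4, Gus), (19, Vega, Gamma, 27, Gus), (2, Beta, Argo, 26, Sam), (30, Helix, Nova, 10, Ola), (39, Omega, Gamma, 4, Rae), (39, Vega, Gamma, 27, Rae)}
Selection sid < 9: {(11, Omega, Gamma, 4, Ada), (11, Omega, Gamma, 4, Dee), (15, Lyra, Atlas, 7, Fay), (16, Lyra, Atlas, 7, Gus), (19, Omega, Gamma, 4, Gus), (39, Omega, Gamma, 4, Rae)}
π_{sid, role, aid} gives {(4, Omega, 11), (4, Omega, 19), (4, Omega, 39), (7, Lyra, 15), (7, Lyra, 16)} (1 duplicate(s) eliminated).

{(4, Omega, 11), (4, Omega, 19), (4, Omega, 39), (7, Lyra, 15), (7, Lyra, 16)}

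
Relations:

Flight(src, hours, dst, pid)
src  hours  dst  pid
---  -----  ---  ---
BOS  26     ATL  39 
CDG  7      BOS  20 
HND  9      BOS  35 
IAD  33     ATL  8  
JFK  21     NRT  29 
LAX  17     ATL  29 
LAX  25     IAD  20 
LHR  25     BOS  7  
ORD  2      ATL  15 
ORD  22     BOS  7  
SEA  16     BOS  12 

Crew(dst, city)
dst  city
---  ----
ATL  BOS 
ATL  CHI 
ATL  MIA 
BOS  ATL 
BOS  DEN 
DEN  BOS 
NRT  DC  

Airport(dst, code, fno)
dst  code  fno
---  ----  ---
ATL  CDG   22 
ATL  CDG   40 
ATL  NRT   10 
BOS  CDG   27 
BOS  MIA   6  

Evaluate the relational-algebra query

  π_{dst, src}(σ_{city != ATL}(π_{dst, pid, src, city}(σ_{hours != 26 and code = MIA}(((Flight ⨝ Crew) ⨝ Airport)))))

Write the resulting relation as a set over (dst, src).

{(BOS, CDG), (BOS, HND), (BOS, LHR), (BOS, ORD), (BOS, SEA)}

Joining Flight and Crew on dst yields {(BOS, 26, ATL, 39, BOS), (BOS, 26, ATL, 39, CHI), (BOS, 26, ATL, 39, MIA), (CDG, 7, BOS, 20, ATL), (CDG, 7, BOS, 20, DEN), (HND, 9, BOS, 35, ATL), (HND, 9, BOS, 35, DEN), (IAD, 33, ATL, 8, BOS), (IAD, 33, ATL, 8, CHI), (IAD, 33, ATL, 8, MIA), (JFK, 21, NRT, 29, DC), (LAX, 17, ATL, 29, BOS), (LAX, 17, ATL, 29, CHI), (LAX, 17, ATL, 29, MIA), (LHR, 25, BOS, 7, ATL), (LHR, 25, BOS, 7, DEN), (ORD, 2, ATL, 15, BOS), (ORD, 2, ATL, 15, CHI), (ORD, 2, ATL, 15, MIA), (ORD, 22, BOS, 7, ATL), (ORD, 22, BOS, 7, DEN), (SEA, 16, BOS, 12, ATL), (SEA, 16, BOS, 12, DEN)}.
Joining (Flight ⨝ Crew) and Airport on dst yields {(BOS, 26, ATL, 39, BOS, CDG, 22), (BOS, 26, ATL, 39, BOS, CDG, 40), (BOS, 26, ATL, 39, BOS, NRT, 10), (BOS, 26, ATL, 39, CHI, CDG, 22), (BOS, 26, ATL, 39, CHI, CDG, 40), (BOS, 26, ATL, 39, CHI, NRT, 10), (BOS, 26, ATL, 39, MIA, CDG, 22), (BOS, 26, ATL, 39, MIA, CDG, 40), (BOS, 26, ATL, 39, MIA, NRT, 10), (CDG, 7, BOS, 20, ATL, CDG, 27), (CDG, 7, BOS, 20, ATL, MIA, 6), (CDG, 7, BOS, 20, DEN, CDG, 27), (CDG, 7, BOS, 20, DEN, MIA, 6), (HND, 9, BOS, 35, ATL, CDG, 27), (HND, 9, BOS, 35, ATL, MIA, 6), (HND, 9, BOS, 35, DEN, CDG, 27), (HND, 9, BOS, 35, DEN, MIA, 6), (IAD, 33, ATL, 8, BOS, CDG, 22), (IAD, 33, ATL, 8, BOS, CDG, 40), (IAD, 33, ATL, 8, BOS, NRT, 10), (IAD, 33, ATL, 8, CHI, CDG, 22), (IAD, 33, ATL, 8, CHI, CDG, 40), (IAD, 33, ATL, 8, CHI, NRT, 10), (IAD, 33, ATL, 8, MIA, CDG, 22), (IAD, 33, ATL, 8, MIA, CDG, 40), (IAD, 33, ATL, 8, MIA, NRT, 10), (LAX, 17, ATL, 29, BOS, CDG, 22), (LAX, 17, ATL, 29, BOS, CDG, 40), (LAX, 17, ATL, 29, BOS, NRT, 10), (LAX, 17, ATL, 29, CHI, CDG, 22), (LAX, 17, ATL, 29, CHI, CDG, 40), (LAX, 17, ATL, 29, CHI, NRT, 10), (LAX, 17, ATL, 29, MIA, CDG, 22), (LAX, 17, ATL, 29, MIA, CDG, 40), (LAX, 17, ATL, 29, MIA, NRT, 10), (LHR, 25, BOS, 7, ATL, CDG, 27), (LHR, 25, BOS, 7, ATL, MIA, 6), (LHR, 25, BOS, 7, DEN, CDG, 27), (LHR, 25, BOS, 7, DEN, MIA, 6), (ORD, 2, ATL, 15, BOS, CDG, 22), (ORD, 2, ATL, 15, BOS, CDG, 40), (ORD, 2, ATL, 15, BOS, NRT, 10), (ORD, 2, ATL, 15, CHI, CDG, 22), (ORD, 2, ATL, 15, CHI, CDG, 40), (ORD, 2, ATL, 15, CHI, NRT, 10), (ORD, 2, ATL, 15, MIA, CDG, 22), (ORD, 2, ATL, 15, MIA, CDG, 40), (ORD, 2, ATL, 15, MIA, NRT, 10), (ORD, 22, BOS, 7, ATL, CDG, 27), (ORD, 22, BOS, 7, ATL, MIA, 6), (ORD, 22, BOS, 7, DEN, CDG, 27), (ORD, 22, BOS, 7, DEN, MIA, 6), (SEA, 16, BOS, 12, ATL, CDG, 27), (SEA, 16, BOS, 12, ATL, MIA, 6), (SEA, 16, BOS, 12, DEN, CDG, 27), (SEA, 16, BOS, 12, DEN, MIA, 6)}.
Apply σ_{hours != 26 and code = MIA}; surviving tuples: {(CDG, 7, BOS, 20, ATL, MIA, 6), (CDG, 7, BOS, 20, DEN, MIA, 6), (HND, 9, BOS, 35, ATL, MIA, 6), (HND, 9, BOS, 35, DEN, MIA, 6), (LHR, 25, BOS, 7, ATL, MIA, 6), (LHR, 25, BOS, 7, DEN, MIA, 6), (ORD, 22, BOS, 7, ATL, MIA, 6), (ORD, 22, BOS, 7, DEN, MIA, 6), (SEA, 16, BOS, 12, ATL, MIA, 6), (SEA, 16, BOS, 12, DEN, MIA, 6)}
π_{dst, pid, src, city} gives {(BOS, 12, SEA, ATL), (BOS, 12, SEA, DEN), (BOS, 20, CDG, ATL), (BOS, 20, CDG, DEN), (BOS, 35, HND, ATL), (BOS, 35, HND, DEN), (BOS, 7, LHR, ATL), (BOS, 7, LHR, DEN), (BOS, 7, ORD, ATL), (BOS, 7, ORD, DEN)}.
Apply σ_{city != ATL}; surviving tuples: {(BOS, 12, SEA, DEN), (BOS, 20, CDG, DEN), (BOS, 35, HND, DEN), (BOS, 7, LHR, DEN), (BOS, 7, ORD, DEN)}
π_{dst, src} gives {(BOS, CDG), (BOS, HND), (BOS, LHR), (BOS, ORD), (BOS, SEA)}.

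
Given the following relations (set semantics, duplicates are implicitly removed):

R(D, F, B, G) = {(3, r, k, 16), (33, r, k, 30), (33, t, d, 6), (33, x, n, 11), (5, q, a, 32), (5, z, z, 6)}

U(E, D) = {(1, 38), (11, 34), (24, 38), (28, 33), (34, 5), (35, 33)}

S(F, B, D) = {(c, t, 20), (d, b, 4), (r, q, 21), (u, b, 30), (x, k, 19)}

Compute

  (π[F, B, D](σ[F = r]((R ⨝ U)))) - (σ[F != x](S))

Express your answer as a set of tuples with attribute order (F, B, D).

{(r, k, 33)}

Natural join on D: {(33, r, k, 30, 28), (33, r, k, 30, 35), (33, t, d, 6, 28), (33, t, d, 6, 35), (33, x, n, 11, 28), (33, x, n, 11, 35), (5, q, a, 32, 34), (5, z, z, 6, 34)}
Selection F = r: {(33, r, k, 30, 28), (33, r, k, 30, 35)}
Projecting to F, B, D (1 duplicate(s) eliminated): {(r, k, 33)}
Selection F != x: {(c, t, 20), (d, b, 4), (r, q, 21), (u, b, 30)}
Difference: {(r, k, 33)} with {(c, t, 20), (d, b, 4), (r, q, 21), (u, b, 30)} → {(r, k, 33)}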